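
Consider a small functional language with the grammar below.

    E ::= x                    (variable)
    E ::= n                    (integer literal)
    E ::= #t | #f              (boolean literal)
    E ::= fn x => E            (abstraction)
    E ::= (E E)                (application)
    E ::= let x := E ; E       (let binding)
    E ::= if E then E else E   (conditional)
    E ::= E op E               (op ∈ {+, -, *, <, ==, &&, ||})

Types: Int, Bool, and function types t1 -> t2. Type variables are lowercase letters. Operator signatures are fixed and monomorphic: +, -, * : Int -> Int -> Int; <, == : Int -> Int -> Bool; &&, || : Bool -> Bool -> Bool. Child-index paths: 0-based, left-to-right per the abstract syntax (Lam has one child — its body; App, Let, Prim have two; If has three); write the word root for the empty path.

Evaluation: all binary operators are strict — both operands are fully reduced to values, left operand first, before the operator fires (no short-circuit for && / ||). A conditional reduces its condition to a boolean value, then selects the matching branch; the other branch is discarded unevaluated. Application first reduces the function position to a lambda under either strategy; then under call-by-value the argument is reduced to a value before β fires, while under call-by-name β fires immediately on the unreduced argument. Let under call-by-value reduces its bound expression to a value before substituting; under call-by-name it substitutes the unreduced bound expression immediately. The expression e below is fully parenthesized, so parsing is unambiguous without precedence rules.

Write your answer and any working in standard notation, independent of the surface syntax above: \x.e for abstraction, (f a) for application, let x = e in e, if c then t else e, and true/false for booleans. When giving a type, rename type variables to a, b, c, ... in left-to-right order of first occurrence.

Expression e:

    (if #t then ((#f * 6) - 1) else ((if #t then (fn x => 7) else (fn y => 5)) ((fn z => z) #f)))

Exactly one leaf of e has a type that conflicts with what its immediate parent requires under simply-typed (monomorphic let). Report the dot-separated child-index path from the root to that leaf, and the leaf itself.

Answer: 1.0.0 : false

Working:
  unify Bool ~ Bool
  unify Bool ~ Int
  FAIL: mismatch Bool ~ Int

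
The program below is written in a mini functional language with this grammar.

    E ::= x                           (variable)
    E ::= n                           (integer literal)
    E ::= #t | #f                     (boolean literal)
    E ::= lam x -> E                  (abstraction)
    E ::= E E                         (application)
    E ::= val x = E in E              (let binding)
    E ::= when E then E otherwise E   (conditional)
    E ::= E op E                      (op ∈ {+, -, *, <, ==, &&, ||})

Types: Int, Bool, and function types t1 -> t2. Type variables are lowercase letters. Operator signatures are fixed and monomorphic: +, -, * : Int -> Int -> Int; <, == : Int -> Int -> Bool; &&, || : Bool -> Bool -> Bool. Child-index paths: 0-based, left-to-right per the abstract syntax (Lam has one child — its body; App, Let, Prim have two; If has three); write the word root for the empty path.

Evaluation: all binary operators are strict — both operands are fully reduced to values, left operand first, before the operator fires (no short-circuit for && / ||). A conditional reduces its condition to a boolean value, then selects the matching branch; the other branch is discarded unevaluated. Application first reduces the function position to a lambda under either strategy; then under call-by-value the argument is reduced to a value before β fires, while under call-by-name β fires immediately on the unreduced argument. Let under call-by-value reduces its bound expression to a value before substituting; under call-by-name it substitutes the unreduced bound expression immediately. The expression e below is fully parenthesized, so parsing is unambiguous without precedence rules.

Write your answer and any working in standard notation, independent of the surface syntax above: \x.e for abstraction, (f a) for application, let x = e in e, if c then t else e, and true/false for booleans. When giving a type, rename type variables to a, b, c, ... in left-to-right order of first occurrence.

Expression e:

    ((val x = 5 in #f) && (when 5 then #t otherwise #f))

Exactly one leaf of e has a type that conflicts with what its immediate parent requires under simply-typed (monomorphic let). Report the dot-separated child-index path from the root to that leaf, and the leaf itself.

Answer: 1.0 : 5

Derivation:
let x : Int
  unify Bool ~ Bool
  unify Int ~ Bool
  FAIL: mismatch Int ~ Bool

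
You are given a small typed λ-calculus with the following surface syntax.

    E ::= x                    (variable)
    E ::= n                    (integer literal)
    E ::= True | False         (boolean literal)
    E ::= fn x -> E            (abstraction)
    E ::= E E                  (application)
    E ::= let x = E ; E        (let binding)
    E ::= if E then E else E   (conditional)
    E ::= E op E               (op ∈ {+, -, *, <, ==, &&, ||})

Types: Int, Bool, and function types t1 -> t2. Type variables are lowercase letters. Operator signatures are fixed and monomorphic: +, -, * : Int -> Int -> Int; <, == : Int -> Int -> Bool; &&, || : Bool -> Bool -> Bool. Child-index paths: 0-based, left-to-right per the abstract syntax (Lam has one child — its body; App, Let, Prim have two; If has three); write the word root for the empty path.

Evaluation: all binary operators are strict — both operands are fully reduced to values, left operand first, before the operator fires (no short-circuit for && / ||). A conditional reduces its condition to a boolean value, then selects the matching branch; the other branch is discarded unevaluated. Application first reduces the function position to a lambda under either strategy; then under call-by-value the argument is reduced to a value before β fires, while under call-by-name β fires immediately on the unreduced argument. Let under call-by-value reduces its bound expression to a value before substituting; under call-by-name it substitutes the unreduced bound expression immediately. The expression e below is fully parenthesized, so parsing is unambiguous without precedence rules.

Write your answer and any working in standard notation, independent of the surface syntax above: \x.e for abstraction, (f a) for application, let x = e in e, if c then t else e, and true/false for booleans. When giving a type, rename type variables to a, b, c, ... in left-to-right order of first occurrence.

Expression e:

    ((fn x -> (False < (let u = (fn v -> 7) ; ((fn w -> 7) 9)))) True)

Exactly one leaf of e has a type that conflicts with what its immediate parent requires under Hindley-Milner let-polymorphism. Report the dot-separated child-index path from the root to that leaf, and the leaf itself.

Trace:
  unify Bool ~ Int
  FAIL: mismatch Bool ~ Int

Answer: 0.0.0 : false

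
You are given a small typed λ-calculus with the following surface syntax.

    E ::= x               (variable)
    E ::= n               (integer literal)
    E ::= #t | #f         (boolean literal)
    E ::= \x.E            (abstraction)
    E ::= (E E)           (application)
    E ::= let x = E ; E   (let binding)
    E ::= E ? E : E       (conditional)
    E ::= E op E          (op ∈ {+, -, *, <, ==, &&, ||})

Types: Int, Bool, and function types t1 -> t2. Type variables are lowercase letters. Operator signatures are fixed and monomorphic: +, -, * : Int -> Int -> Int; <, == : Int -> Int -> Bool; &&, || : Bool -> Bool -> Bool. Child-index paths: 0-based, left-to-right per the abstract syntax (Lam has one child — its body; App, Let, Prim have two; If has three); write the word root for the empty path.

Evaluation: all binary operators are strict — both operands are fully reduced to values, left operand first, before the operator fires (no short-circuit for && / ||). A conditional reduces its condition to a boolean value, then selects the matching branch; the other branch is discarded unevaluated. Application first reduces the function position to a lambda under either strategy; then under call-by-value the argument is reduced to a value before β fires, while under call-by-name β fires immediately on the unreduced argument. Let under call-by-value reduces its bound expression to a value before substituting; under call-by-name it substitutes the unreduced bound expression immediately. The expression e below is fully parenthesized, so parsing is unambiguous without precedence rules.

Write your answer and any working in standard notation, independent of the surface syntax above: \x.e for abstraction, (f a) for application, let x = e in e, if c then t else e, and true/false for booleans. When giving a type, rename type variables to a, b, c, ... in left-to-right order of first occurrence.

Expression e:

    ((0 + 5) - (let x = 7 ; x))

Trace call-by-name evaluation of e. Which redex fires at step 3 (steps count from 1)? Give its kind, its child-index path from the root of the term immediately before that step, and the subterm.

Answer: delta at root : (5 - 7)

Derivation:
step 0: ((0 + 5) - (let x = 7 in x))
step 1: [delta@0] (5 - (let x = 7 in x))
step 2: [let@1] (5 - 7)
step 3: [delta@root] -2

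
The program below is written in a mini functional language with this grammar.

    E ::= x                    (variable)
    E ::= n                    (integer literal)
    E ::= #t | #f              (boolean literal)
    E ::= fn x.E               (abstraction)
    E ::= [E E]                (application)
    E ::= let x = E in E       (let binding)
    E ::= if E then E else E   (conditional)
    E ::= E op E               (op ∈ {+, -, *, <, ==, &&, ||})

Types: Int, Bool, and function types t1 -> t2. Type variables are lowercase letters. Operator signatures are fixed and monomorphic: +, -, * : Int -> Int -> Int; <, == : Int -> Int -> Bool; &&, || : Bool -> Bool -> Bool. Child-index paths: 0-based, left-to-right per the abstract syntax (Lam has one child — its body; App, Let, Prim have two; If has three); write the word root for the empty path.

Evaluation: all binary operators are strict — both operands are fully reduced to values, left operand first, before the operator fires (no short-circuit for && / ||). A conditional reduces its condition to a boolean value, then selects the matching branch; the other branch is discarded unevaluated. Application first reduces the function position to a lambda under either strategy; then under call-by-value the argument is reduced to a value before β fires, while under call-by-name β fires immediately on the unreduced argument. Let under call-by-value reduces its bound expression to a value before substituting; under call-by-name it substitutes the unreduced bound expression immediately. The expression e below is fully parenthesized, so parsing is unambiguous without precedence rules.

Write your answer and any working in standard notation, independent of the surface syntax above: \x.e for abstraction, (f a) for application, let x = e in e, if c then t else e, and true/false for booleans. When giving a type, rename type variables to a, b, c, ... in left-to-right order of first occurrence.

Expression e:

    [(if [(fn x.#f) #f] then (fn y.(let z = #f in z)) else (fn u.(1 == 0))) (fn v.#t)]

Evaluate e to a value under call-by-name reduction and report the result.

Derivation:
step 0: ((if ((\x.false) false) then (\y.(let z = false in z)) else (\u.(1 == 0))) (\v.true))
step 1: [beta@0.0] ((if false then (\y.(let z = false in z)) else (\u.(1 == 0))) (\v.true))
step 2: [if@0] ((\u.(1 == 0)) (\v.true))
step 3: [beta@root] (1 == 0)
step 4: [delta@root] false

Answer: false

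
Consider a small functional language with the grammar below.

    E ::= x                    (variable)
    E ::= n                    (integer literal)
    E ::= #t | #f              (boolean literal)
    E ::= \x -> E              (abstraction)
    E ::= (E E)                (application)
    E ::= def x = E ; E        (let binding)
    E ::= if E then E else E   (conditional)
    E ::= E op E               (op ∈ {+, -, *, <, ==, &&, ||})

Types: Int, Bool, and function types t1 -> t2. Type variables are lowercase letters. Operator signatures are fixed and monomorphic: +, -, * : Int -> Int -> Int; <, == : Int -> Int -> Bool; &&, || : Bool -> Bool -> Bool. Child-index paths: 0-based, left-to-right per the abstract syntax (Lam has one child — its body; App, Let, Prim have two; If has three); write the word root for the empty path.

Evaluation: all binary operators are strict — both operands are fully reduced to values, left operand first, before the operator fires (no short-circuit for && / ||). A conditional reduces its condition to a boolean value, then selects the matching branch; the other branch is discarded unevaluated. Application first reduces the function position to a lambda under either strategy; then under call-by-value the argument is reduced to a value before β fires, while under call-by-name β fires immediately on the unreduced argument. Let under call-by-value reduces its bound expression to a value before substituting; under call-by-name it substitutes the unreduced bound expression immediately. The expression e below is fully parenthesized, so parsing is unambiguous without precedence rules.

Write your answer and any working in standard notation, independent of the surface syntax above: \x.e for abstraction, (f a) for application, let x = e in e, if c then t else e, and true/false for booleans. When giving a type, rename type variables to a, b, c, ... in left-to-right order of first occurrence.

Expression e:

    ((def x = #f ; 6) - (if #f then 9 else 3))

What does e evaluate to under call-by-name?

Trace:
step 0: ((let x = false in 6) - (if false then 9 else 3))
step 1: [let@0] (6 - (if false then 9 else 3))
step 2: [if@1] (6 - 3)
step 3: [delta@root] 3

Answer: 3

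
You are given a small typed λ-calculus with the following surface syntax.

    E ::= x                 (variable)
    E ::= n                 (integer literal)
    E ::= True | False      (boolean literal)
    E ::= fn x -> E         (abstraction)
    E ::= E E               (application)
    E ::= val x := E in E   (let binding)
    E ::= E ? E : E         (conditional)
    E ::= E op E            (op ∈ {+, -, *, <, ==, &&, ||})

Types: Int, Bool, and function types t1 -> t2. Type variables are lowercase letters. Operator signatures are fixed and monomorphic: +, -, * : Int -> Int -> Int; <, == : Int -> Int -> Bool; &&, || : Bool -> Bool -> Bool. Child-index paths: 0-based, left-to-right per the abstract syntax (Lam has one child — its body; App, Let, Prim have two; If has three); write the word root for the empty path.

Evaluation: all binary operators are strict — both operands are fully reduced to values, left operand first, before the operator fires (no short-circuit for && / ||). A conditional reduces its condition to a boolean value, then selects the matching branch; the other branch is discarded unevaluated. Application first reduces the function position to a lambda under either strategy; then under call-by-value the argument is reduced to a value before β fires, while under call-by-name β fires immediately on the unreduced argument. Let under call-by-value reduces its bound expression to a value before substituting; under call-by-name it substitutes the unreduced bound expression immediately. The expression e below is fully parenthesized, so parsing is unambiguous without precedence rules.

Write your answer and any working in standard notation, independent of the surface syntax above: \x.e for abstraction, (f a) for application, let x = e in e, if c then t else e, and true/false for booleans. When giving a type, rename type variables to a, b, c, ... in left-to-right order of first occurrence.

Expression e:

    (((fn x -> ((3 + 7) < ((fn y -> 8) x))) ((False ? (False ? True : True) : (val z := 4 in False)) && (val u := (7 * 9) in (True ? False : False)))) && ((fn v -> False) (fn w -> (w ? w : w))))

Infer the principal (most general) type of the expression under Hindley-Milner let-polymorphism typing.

Answer: Bool

Trace:
  unify Int ~ Int
  unify Int ~ Int
  unify Int ~ Int
\y._ : b -> Int
x : a
  unify b -> Int ~ a -> c
  unify b ~ a
  unify Int ~ c
_ _ : Int
  unify Int ~ Int
\x._ : a -> Bool
  unify Bool ~ Bool
  unify Bool ~ Bool
  unify Bool ~ Bool
let z : Int
  unify Bool ~ Bool
  unify Bool ~ Bool
  unify Int ~ Int
  unify Int ~ Int
let u : Int
  unify Bool ~ Bool
  unify Bool ~ Bool
  unify Bool ~ Bool
  unify a -> Bool ~ Bool -> d
  unify a ~ Bool
  unify Bool ~ d
_ _ : Bool
  unify Bool ~ Bool
\v._ : e -> Bool
w : f
  unify f ~ Bool
w : Bool
w : Bool
  unify Bool ~ Bool
\w._ : Bool -> Bool
  unify e -> Bool ~ (Bool -> Bool) -> g
  unify e ~ Bool -> Bool
  unify Bool ~ g
_ _ : Bool
  unify Bool ~ Bool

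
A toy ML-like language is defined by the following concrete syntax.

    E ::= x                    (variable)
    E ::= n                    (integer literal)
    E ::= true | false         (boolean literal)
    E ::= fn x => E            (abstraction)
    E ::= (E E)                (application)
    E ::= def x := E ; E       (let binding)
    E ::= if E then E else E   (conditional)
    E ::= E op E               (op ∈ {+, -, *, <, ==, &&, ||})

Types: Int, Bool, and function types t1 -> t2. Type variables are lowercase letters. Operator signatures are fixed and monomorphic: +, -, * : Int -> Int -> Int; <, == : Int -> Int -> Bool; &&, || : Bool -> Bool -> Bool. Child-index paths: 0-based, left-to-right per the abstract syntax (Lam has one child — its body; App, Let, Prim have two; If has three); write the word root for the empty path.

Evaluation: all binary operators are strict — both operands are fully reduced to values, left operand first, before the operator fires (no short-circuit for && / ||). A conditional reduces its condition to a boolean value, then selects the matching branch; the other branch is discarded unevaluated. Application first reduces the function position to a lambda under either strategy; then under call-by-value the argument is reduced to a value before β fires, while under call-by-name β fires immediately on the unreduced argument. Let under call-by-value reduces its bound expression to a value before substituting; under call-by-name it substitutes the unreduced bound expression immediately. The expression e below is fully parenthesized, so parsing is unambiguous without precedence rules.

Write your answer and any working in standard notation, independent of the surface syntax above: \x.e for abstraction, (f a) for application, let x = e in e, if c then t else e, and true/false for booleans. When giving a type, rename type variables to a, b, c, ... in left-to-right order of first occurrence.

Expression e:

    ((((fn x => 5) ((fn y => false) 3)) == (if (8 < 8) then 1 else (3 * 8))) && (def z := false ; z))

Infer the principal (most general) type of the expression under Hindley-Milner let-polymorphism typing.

Answer: Bool

Working:
\x._ : a -> Int
\y._ : b -> Bool
  unify b -> Bool ~ Int -> c
  unify b ~ Int
  unify Bool ~ c
_ _ : Bool
  unify a -> Int ~ Bool -> d
  unify a ~ Bool
  unify Int ~ d
_ _ : Int
  unify Int ~ Int
  unify Int ~ Int
  unify Int ~ Int
  unify Bool ~ Bool
  unify Int ~ Int
  unify Int ~ Int
  unify Int ~ Int
  unify Int ~ Int
  unify Bool ~ Bool
let z : Bool
z : Bool
  unify Bool ~ Bool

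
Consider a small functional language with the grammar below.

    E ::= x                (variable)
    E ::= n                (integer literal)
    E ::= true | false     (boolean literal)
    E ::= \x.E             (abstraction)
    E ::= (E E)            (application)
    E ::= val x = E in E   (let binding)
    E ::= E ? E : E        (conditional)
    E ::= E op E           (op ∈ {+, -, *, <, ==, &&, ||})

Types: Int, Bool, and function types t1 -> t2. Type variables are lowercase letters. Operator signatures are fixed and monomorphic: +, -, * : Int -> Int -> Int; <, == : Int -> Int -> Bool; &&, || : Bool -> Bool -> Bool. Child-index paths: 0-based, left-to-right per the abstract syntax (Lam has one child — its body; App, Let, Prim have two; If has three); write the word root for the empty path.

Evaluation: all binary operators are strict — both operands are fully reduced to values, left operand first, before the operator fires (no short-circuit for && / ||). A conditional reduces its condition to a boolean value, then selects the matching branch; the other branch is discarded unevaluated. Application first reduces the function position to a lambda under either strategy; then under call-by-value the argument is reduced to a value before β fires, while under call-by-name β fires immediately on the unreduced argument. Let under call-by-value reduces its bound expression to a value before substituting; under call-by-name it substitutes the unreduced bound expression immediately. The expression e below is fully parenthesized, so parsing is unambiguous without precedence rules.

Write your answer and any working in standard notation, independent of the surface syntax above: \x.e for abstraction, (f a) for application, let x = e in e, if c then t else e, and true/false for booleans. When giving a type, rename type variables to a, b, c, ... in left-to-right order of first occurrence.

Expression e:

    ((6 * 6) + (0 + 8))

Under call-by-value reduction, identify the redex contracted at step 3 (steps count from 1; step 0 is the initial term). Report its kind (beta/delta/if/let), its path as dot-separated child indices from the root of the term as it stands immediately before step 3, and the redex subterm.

Trace:
step 0: ((6 * 6) + (0 + 8))
step 1: [delta@0] (36 + (0 + 8))
step 2: [delta@1] (36 + 8)
step 3: [delta@root] 44

Answer: delta at root : (36 + 8)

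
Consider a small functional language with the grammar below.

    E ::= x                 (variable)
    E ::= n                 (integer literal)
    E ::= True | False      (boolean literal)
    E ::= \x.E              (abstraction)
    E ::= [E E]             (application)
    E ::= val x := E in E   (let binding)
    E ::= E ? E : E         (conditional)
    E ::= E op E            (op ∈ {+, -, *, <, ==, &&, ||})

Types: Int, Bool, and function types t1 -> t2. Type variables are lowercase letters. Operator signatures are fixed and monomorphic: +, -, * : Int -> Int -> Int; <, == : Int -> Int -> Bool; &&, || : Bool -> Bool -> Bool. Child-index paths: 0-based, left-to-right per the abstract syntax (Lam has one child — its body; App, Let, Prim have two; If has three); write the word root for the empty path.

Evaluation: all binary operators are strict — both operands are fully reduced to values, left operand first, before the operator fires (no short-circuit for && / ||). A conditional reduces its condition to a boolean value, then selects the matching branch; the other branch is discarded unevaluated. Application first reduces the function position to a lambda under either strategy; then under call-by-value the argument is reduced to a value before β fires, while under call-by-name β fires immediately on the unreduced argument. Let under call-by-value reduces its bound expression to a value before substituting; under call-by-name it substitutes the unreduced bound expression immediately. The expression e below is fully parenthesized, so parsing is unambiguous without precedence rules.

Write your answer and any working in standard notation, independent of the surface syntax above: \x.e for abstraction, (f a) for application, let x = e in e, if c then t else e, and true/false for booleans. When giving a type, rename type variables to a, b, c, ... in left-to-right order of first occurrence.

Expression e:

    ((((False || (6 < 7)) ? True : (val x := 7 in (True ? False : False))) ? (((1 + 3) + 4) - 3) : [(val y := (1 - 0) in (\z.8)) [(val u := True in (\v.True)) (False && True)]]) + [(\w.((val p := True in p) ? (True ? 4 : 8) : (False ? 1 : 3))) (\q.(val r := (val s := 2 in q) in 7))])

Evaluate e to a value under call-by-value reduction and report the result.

Derivation:
step 0: ((if (if (false || (6 < 7)) then true else (let x = 7 in (if true then false else false))) then (((1 + 3) + 4) - 3) else ((let y = (1 - 0) in (\z.8)) ((let u = true in (\v.true)) (false && true)))) + ((\w.(if (let p = true in p) then (if true then 4 else 8) else (if false then 1 else 3))) (\q.(let r = (let s = 2 in q) in 7))))
step 1: [delta@0.0.0.1] ((if (if (false || true) then true else (let x = 7 in (if true then false else false))) then (((1 + 3) + 4) - 3) else ((let y = (1 - 0) in (\z.8)) ((let u = true in (\v.true)) (false && true)))) + ((\w.(if (let p = true in p) then (if true then 4 else 8) else (if false then 1 else 3))) (\q.(let r = (let s = 2 in q) in 7))))
step 2: [delta@0.0.0] ((if (if true then true else (let x = 7 in (if true then false else false))) then (((1 + 3) + 4) - 3) else ((let y = (1 - 0) in (\z.8)) ((let u = true in (\v.true)) (false && true)))) + ((\w.(if (let p = true in p) then (if true then 4 else 8) else (if false then 1 else 3))) (\q.(let r = (let s = 2 in q) in 7))))
step 3: [if@0.0] ((if true then (((1 + 3) + 4) - 3) else ((let y = (1 - 0) in (\z.8)) ((let u = true in (\v.true)) (false && true)))) + ((\w.(if (let p = true in p) then (if true then 4 else 8) else (if false then 1 else 3))) (\q.(let r = (let s = 2 in q) in 7))))
step 4: [if@0] ((((1 + 3) + 4) - 3) + ((\w.(if (let p = true in p) then (if true then 4 else 8) else (if false then 1 else 3))) (\q.(let r = (let s = 2 in q) in 7))))
step 5: [delta@0.0.0] (((4 + 4) - 3) + ((\w.(if (let p = true in p) then (if true then 4 else 8) else (if false then 1 else 3))) (\q.(let r = (let s = 2 in q) in 7))))
step 6: [delta@0.0] ((8 - 3) + ((\w.(if (let p = true in p) then (if true then 4 else 8) else (if false then 1 else 3))) (\q.(let r = (let s = 2 in q) in 7))))
step 7: [delta@0] (5 + ((\w.(if (let p = true in p) then (if true then 4 else 8) else (if false then 1 else 3))) (\q.(let r = (let s = 2 in q) in 7))))
step 8: [beta@1] (5 + (if (let p = true in p) then (if true then 4 else 8) else (if false then 1 else 3)))
step 9: [let@1.0] (5 + (if true then (if true then 4 else 8) else (if false then 1 else 3)))
step 10: [if@1] (5 + (if true then 4 else 8))
step 11: [if@1] (5 + 4)
step 12: [delta@root] 9

Answer: 9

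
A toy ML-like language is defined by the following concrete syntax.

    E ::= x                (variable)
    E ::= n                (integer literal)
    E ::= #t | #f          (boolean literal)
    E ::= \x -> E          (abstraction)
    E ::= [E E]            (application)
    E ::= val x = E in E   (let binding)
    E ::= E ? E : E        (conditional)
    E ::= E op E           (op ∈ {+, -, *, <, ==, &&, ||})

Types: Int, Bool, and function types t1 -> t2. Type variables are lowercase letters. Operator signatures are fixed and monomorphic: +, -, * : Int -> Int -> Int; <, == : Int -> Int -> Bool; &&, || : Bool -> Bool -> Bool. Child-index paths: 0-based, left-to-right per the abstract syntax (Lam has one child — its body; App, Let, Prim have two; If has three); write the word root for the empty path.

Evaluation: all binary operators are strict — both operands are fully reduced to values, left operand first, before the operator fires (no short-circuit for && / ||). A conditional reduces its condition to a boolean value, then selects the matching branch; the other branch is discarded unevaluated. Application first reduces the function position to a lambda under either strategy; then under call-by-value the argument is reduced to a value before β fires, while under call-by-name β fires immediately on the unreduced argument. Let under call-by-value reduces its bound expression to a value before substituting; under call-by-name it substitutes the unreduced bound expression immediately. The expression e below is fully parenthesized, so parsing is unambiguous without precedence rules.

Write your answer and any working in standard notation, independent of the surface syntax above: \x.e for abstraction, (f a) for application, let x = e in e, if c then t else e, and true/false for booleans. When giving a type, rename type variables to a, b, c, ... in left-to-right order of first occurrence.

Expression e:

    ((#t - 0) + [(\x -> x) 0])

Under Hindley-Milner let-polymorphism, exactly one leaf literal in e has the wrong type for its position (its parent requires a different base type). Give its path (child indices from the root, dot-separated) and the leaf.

Answer: 0.0 : true

Trace:
  unify Bool ~ Int
  FAIL: mismatch Bool ~ Int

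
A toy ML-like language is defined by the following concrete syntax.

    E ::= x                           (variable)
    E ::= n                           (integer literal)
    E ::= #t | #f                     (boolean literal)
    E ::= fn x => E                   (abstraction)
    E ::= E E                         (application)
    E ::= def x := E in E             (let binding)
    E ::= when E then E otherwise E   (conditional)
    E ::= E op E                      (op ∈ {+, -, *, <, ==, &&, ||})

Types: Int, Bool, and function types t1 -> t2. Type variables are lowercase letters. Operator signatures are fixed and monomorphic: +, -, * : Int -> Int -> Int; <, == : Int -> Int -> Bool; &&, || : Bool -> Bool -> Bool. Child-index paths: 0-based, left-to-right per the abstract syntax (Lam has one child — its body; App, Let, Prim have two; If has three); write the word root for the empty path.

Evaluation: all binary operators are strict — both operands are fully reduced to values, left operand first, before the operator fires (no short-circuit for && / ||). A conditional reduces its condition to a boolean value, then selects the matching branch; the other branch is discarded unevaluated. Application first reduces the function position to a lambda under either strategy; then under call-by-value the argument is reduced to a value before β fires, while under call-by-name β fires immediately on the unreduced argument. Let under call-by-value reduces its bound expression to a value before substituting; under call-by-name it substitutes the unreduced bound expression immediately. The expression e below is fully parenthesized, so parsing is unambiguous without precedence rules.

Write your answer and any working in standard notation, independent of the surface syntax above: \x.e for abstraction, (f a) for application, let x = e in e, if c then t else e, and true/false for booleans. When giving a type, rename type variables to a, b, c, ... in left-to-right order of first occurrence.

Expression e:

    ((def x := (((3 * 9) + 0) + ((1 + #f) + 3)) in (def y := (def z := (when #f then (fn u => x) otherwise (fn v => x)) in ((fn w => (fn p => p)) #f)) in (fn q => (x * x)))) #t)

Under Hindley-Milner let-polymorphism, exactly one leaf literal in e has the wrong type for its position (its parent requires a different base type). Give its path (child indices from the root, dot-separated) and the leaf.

Trace:
  unify Int ~ Int
  unify Int ~ Int
  unify Int ~ Int
  unify Int ~ Int
  unify Int ~ Int
  unify Int ~ Int
  unify Bool ~ Int
  FAIL: mismatch Bool ~ Int

Answer: 0.0.1.0.1 : false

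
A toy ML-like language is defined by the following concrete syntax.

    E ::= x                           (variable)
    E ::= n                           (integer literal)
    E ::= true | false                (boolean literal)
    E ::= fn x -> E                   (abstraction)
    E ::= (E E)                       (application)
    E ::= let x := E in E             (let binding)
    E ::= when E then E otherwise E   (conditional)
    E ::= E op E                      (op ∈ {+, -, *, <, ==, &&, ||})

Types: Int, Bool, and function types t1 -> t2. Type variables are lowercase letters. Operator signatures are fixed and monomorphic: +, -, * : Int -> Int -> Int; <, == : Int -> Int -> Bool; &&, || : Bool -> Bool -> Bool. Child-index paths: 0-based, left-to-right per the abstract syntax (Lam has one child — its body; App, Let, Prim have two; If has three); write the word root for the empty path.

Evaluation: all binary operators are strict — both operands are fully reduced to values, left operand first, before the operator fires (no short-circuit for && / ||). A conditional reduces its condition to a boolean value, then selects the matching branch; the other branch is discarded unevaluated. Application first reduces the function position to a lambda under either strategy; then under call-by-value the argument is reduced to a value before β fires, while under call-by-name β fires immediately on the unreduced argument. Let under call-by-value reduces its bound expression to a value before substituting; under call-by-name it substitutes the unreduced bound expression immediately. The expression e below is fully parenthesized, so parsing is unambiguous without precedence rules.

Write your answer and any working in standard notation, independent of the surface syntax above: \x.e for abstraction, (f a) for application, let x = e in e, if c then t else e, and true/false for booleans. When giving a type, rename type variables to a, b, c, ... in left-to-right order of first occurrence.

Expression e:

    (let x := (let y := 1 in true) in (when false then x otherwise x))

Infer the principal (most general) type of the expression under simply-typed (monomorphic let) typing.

Answer: Bool

Derivation:
let y : Int
let x : Bool
  unify Bool ~ Bool
x : Bool
x : Bool
  unify Bool ~ Bool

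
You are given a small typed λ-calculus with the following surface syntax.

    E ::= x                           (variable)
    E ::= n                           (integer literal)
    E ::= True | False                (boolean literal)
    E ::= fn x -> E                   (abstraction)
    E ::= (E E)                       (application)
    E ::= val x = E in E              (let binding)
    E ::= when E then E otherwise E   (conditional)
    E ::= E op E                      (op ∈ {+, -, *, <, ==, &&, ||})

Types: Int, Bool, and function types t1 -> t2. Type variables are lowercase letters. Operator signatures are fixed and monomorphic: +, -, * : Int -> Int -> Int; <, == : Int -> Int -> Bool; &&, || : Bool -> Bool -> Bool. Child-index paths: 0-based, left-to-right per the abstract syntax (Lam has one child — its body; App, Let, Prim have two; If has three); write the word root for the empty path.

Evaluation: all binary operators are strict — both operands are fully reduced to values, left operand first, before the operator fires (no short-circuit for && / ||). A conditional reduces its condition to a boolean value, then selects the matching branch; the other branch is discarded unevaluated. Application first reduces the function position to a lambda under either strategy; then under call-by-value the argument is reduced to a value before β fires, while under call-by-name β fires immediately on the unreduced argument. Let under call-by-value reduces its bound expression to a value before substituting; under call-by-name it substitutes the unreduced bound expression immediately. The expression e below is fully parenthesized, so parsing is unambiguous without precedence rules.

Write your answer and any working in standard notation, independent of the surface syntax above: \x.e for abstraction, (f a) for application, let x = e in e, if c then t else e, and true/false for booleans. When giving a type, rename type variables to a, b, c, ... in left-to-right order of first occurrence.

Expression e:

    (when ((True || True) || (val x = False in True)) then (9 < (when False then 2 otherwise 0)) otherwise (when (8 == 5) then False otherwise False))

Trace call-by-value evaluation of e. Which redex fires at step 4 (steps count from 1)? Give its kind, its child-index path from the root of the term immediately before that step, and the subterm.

Answer: if at root : (if true then (9 < (if false then 2 else 0)) else (if (8 == 5) then false else false))

Working:
step 0: (if ((true || true) || (let x = false in true)) then (9 < (if false then 2 else 0)) else (if (8 == 5) then false else false))
step 1: [delta@0.0] (if (true || (let x = false in true)) then (9 < (if false then 2 else 0)) else (if (8 == 5) then false else false))
step 2: [let@0.1] (if (true || true) then (9 < (if false then 2 else 0)) else (if (8 == 5) then false else false))
step 3: [delta@0] (if true then (9 < (if false then 2 else 0)) else (if (8 == 5) then false else false))
step 4: [if@root] (9 < (if false then 2 else 0))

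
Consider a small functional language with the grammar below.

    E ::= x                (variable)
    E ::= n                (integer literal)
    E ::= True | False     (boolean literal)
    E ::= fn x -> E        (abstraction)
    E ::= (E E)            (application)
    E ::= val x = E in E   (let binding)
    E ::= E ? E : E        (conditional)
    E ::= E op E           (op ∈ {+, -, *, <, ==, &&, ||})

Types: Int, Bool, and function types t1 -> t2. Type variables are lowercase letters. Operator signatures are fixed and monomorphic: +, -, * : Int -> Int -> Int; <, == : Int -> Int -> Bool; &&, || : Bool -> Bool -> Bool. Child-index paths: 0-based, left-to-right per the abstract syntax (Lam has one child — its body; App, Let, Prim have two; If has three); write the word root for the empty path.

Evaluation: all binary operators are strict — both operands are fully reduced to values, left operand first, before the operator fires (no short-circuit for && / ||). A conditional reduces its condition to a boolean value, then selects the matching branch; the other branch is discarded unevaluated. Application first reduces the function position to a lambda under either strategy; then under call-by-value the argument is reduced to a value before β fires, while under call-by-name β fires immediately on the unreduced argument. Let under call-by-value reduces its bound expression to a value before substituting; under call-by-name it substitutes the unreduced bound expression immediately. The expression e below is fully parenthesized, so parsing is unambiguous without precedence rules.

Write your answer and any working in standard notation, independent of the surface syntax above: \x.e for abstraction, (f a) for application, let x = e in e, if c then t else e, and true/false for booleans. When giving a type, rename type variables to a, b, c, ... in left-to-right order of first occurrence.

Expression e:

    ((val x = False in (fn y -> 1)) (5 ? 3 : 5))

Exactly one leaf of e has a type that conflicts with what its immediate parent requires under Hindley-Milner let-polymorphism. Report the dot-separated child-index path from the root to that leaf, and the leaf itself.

Answer: 1.0 : 5

Derivation:
let x : Bool
\y._ : a -> Int
  unify Int ~ Bool
  FAIL: mismatch Int ~ Bool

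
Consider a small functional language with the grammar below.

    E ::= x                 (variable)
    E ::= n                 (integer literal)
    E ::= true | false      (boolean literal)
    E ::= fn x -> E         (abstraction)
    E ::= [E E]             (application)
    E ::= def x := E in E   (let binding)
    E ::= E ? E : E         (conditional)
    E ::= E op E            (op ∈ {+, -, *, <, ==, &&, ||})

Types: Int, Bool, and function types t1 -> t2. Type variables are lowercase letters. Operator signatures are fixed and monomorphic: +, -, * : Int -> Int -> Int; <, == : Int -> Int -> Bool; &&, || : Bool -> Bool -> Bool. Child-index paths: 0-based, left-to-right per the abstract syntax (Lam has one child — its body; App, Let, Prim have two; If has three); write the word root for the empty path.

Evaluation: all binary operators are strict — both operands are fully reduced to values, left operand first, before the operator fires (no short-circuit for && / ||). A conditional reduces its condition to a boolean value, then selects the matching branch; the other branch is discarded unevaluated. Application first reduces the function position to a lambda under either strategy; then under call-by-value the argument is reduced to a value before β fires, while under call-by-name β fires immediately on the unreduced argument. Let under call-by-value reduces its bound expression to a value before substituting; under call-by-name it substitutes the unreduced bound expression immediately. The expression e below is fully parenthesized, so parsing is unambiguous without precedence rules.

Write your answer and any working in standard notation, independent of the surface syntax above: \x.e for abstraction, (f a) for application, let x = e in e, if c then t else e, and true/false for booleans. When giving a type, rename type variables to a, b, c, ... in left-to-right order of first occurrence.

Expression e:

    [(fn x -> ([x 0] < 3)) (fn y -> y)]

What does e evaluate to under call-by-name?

Answer: true

Trace:
step 0: ((\x.((x 0) < 3)) (\y.y))
step 1: [beta@root] (((\y.y) 0) < 3)
step 2: [beta@0] (0 < 3)
step 3: [delta@root] true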